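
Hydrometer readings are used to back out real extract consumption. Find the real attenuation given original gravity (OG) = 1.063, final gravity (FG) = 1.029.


AA = (OG−FG)/(OG−1)·100;  RA = AA·0.8192
AA = (1.063 − 1.029)/(1.063 − 1)·100 = 53.9683
RA = 53.9683·0.8192

44.2108 %


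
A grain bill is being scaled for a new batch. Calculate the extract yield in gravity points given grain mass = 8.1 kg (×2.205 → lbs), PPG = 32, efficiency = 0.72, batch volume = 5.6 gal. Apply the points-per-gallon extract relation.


points = lbs × PPG × eff / vol
lbs = 8.1 × 2.205 = 17.8605
points = 17.8605 × 32 × 0.72 / 5.6

73.4832 points


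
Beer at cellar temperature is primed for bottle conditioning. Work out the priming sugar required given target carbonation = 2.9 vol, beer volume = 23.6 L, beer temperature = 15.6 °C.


residual = 14.695·(0.01821 + 0.09011·e^(−0.04·T));  sugar = (target − residual)·4.0·V
residual = 14.695·(0.01821 + 0.09011·e^(−0.04·15.6)) = 0.9771
sugar = (2.9 − 0.9771)·4.0·23.6

181.5236 g


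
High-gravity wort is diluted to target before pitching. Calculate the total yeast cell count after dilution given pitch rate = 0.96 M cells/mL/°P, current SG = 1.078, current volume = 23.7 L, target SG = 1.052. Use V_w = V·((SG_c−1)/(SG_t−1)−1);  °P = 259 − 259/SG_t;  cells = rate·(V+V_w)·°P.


V_w = 23.7·((1.078−1)/(1.052−1)−1) = 11.8500
V_final = 23.7 + 11.8500 = 35.5500
°P = 259 − 259/1.052 = 12.8023
cells = 0.96·35.5500·12.8023

436.9163 billion cells


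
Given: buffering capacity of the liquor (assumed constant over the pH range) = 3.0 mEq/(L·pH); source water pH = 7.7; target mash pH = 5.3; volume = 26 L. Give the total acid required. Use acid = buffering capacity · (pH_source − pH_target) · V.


acid = 3.0 · (7.7 − 5.3) · 26

187.2000 mEq


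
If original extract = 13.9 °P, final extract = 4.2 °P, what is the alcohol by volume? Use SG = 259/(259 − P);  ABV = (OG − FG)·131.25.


OG = 259/(259 − 13.9) = 1.0567
FG = 259/(259 − 4.2) = 1.0165
ABV = (1.0567 − 1.0165)·131.25

5.2799 % ABV


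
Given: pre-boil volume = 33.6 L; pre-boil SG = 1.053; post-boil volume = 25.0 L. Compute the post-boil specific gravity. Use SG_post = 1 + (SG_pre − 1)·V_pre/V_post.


pts_pre = (1.053 − 1)·1000 = 53.0000
pts_post = 53.0000·33.6/25.0 = 71.2320
SG_post = 1 + 71.2320/1000

1.0712


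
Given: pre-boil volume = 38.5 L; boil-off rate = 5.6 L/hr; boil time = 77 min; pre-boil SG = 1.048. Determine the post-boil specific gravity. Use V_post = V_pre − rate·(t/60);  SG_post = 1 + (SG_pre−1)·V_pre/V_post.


V_post = 38.5 − 5.6·(77/60) = 31.3133
SG_post = 1 + (1.048 − 1)·38.5/31.3133

1.0590


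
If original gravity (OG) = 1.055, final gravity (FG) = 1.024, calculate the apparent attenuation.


AA = (OG − FG)/(OG − 1) · 100
AA = (1.055 − 1.024)/(1.055 − 1) · 100

56.3636 %


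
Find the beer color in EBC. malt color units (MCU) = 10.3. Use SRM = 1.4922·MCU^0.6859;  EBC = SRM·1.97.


SRM = 1.4922·10.3^0.6859 = 7.3881
EBC = 7.3881·1.97

14.5545 EBC


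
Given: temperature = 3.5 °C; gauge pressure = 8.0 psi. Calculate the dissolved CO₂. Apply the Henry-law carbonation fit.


vols = (P + 14.695)·(0.01821 + 0.09011·e^(−0.04·T))
vols = (8.0 + 14.695)·(0.01821 + 0.09011·e^(−0.04·3.5))

2.1912 volumes


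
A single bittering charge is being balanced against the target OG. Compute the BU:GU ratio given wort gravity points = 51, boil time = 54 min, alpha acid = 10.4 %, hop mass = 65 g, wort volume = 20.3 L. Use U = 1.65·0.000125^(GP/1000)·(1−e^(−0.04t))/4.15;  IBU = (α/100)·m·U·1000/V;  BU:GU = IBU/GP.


U = 1.65·0.000125^(51/1000)·(1−e^(−0.04·54))/4.15 = 0.2224
IBU = (10.4/100)·65·0.2224·1000/20.3 = 74.0649
BU:GU = 74.0649/51

1.4523


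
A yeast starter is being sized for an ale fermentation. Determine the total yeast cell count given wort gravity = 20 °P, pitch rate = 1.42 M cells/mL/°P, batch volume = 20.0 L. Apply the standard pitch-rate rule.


cells (billions) = rate · V_L · °P
cells = 1.42 · 20.0 · 20

568.0000 billion cells


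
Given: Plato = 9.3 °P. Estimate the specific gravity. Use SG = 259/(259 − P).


SG = 259/(259 − 9.3)

1.0372


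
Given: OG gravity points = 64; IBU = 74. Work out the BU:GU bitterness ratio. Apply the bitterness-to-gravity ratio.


BU:GU = IBU / OG_points
BU:GU = 74 / 64

1.1562


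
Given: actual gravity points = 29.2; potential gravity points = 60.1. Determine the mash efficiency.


efficiency = actual / potential × 100
efficiency = 29.2 / 60.1 × 100

48.5857 %


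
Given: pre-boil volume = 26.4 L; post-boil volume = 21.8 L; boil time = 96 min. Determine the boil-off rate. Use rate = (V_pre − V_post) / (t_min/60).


rate = (26.4 − 21.8) / (96/60)

2.8750 L/hr


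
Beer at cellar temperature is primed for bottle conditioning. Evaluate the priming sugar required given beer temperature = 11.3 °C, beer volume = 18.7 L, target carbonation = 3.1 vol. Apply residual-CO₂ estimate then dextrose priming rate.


residual = 14.695·(0.01821 + 0.09011·e^(−0.04·T));  sugar = (target − residual)·4.0·V
residual = 14.695·(0.01821 + 0.09011·e^(−0.04·11.3)) = 1.1102
sugar = (3.1 − 1.1102)·4.0·18.7

148.8344 g


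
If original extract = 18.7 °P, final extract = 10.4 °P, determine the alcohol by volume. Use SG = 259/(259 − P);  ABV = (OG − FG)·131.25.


OG = 259/(259 − 18.7) = 1.0778
FG = 259/(259 − 10.4) = 1.0418
ABV = (1.0778 − 1.0418)·131.25

4.7230 % ABV


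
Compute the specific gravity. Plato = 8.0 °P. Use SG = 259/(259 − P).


SG = 259/(259 − 8.0)

1.0319


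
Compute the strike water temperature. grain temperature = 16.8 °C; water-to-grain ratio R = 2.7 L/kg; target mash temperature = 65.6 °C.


T_strike = (0.41/R)·(T_mash − T_grain) + T_mash
T_strike = (0.41/2.7)·(65.6 − 16.8) + 65.6

73.0104 °C


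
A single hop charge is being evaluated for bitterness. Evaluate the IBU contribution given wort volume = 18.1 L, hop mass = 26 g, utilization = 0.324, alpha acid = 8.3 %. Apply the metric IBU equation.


IBU = (α/100)·mass·U·1000 / V
IBU = (8.3/100)·26·0.324·1000 / 18.1

38.6294 IBU


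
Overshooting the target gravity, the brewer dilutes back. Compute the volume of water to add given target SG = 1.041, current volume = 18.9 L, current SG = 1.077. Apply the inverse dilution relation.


V_water = V·((SG_curr − 1)/(SG_target − 1) − 1)
V_water = 18.9·((1.077 − 1)/(1.041 − 1) − 1)

16.5951 L


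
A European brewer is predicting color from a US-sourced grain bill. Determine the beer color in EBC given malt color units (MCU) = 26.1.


SRM = 1.4922·MCU^0.6859;  EBC = SRM·1.97
SRM = 1.4922·26.1^0.6859 = 13.9798
EBC = 13.9798·1.97

27.5402 EBC


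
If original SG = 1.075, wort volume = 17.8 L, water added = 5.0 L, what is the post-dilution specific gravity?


SG_new = 1 + (SG_old − 1)·V_old/(V_old + V_water)
pts = (1.075 − 1)·1000·17.8/(17.8 + 5.0) = 58.5526
SG_new = 1 + 58.5526/1000

1.0586


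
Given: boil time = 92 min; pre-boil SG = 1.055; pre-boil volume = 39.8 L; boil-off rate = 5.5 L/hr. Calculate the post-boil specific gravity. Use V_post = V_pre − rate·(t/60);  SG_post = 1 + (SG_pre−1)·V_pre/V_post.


V_post = 39.8 − 5.5·(92/60) = 31.3667
SG_post = 1 + (1.055 − 1)·39.8/31.3667

1.0698


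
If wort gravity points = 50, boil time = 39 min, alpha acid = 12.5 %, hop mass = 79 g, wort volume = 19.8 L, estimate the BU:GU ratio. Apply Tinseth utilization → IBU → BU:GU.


U = 1.65·0.000125^(GP/1000)·(1−e^(−0.04t))/4.15;  IBU = (α/100)·m·U·1000/V;  BU:GU = IBU/GP
U = 1.65·0.000125^(50/1000)·(1−e^(−0.04·39))/4.15 = 0.2004
IBU = (12.5/100)·79·0.2004·1000/19.8 = 99.9322
BU:GU = 99.9322/50

1.9986


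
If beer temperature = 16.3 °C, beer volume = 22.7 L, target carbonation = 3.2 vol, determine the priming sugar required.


residual = 14.695·(0.01821 + 0.09011·e^(−0.04·T));  sugar = (target − residual)·4.0·V
residual = 14.695·(0.01821 + 0.09011·e^(−0.04·16.3)) = 0.9575
sugar = (3.2 − 0.9575)·4.0·22.7

203.6199 g


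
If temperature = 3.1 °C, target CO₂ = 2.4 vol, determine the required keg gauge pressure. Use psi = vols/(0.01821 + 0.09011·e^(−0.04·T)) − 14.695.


psi = 2.4/(0.01821 + 0.09011·e^(−0.04·3.1)) − 14.695

9.8420 psi


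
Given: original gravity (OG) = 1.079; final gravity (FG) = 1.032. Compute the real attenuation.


AA = (OG−FG)/(OG−1)·100;  RA = AA·0.8192
AA = (1.079 − 1.032)/(1.079 − 1)·100 = 59.4937
RA = 59.4937·0.8192

48.7372 %


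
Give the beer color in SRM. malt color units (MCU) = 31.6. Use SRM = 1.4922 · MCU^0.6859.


SRM = 1.4922 · 31.6^0.6859

15.9390 SRM


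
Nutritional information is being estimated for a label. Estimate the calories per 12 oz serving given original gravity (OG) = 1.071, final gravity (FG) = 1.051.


ABW = (OG−FG)·131.25·0.79/FG;  °P = 259 − 259/SG (for OG→OE and FG→AE);  RE = 0.1808·OE + 0.8192·AE;  Cal = (6.9·ABW + 4·(RE−0.1))·FG·3.55
ABW = (1.071 − 1.051)·131.25·0.79/1.051 = 1.9731
OE = 259 − 259/1.071 = 17.1699 °P
AE = 259 − 259/1.051 = 12.5680 °P
RE = 0.1808·17.1699 + 0.8192·12.5680 = 13.4001 °P
Cal = (6.9·1.9731 + 4·(13.4001−0.1))·1.051·3.55

249.2892 kcal


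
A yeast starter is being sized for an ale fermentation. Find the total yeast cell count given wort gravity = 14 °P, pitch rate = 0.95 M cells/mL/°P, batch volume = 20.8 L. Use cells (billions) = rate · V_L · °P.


cells = 0.95 · 20.8 · 14

276.6400 billion cells


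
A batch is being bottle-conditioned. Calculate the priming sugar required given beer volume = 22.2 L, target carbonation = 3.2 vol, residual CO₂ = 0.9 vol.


sugar = (target − residual)·4.0·V
sugar = (3.2 − 0.9)·4.0·22.2

204.2400 g


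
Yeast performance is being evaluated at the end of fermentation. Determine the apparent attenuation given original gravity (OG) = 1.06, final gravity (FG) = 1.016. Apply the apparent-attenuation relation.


AA = (OG − FG)/(OG − 1) · 100
AA = (1.06 − 1.016)/(1.06 − 1) · 100

73.3333 %


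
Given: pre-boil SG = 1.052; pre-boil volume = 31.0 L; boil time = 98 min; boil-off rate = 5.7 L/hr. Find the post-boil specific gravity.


V_post = V_pre − rate·(t/60);  SG_post = 1 + (SG_pre−1)·V_pre/V_post
V_post = 31.0 − 5.7·(98/60) = 21.6900
SG_post = 1 + (1.052 − 1)·31.0/21.6900

1.0743


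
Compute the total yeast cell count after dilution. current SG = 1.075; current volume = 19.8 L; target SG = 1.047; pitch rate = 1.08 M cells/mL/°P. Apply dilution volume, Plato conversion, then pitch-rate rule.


V_w = V·((SG_c−1)/(SG_t−1)−1);  °P = 259 − 259/SG_t;  cells = rate·(V+V_w)·°P
V_w = 19.8·((1.075−1)/(1.047−1)−1) = 11.7957
V_final = 19.8 + 11.7957 = 31.5957
°P = 259 − 259/1.047 = 11.6266
cells = 1.08·31.5957·11.6266

396.7375 billion cells


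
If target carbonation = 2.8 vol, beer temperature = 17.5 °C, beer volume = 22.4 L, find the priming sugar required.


residual = 14.695·(0.01821 + 0.09011·e^(−0.04·T));  sugar = (target − residual)·4.0·V
residual = 14.695·(0.01821 + 0.09011·e^(−0.04·17.5)) = 0.9252
sugar = (2.8 − 0.9252)·4.0·22.4

167.9859 g


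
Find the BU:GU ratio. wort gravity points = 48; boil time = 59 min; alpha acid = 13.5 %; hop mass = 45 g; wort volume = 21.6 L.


U = 1.65·0.000125^(GP/1000)·(1−e^(−0.04t))/4.15;  IBU = (α/100)·m·U·1000/V;  BU:GU = IBU/GP
U = 1.65·0.000125^(48/1000)·(1−e^(−0.04·59))/4.15 = 0.2339
IBU = (13.5/100)·45·0.2339·1000/21.6 = 65.7820
BU:GU = 65.7820/48

1.3705


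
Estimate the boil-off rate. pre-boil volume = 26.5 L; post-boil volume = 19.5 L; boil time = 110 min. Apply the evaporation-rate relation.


rate = (V_pre − V_post) / (t_min/60)
rate = (26.5 − 19.5) / (110/60)

3.8182 L/hr


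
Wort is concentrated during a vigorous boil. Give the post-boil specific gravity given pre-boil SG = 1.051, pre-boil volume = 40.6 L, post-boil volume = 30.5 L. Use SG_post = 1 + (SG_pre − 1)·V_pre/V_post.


pts_pre = (1.051 − 1)·1000 = 51.0000
pts_post = 51.0000·40.6/30.5 = 67.8885
SG_post = 1 + 67.8885/1000

1.0679


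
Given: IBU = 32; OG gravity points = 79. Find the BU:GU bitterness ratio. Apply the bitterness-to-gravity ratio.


BU:GU = IBU / OG_points
BU:GU = 32 / 79

0.4051


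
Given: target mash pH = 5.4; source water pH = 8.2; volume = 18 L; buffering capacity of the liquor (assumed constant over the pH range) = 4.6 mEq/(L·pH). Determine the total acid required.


acid = buffering capacity · (pH_source − pH_target) · V
acid = 4.6 · (8.2 − 5.4) · 18

231.8400 mEq


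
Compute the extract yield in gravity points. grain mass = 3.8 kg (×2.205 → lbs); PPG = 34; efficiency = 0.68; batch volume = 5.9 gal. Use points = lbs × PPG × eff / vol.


lbs = 3.8 × 2.205 = 8.3790
points = 8.3790 × 34 × 0.68 / 5.9

32.8343 points


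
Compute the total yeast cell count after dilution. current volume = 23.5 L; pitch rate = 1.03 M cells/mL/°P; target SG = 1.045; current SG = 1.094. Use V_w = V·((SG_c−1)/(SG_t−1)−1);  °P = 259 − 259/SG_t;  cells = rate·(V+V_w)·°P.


V_w = 23.5·((1.094−1)/(1.045−1)−1) = 25.5889
V_final = 23.5 + 25.5889 = 49.0889
°P = 259 − 259/1.045 = 11.1531
cells = 1.03·49.0889·11.1531

563.9186 billion cells


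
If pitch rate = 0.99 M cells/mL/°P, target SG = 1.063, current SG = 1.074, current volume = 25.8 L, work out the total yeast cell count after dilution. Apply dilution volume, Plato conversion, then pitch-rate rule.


V_w = V·((SG_c−1)/(SG_t−1)−1);  °P = 259 − 259/SG_t;  cells = rate·(V+V_w)·°P
V_w = 25.8·((1.074−1)/(1.063−1)−1) = 4.5048
V_final = 25.8 + 4.5048 = 30.3048
°P = 259 − 259/1.063 = 15.3500
cells = 0.99·30.3048·15.3500

460.5249 billion cells


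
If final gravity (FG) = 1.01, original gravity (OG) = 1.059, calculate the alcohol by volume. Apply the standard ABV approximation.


ABV = (OG − FG) · 131.25
ABV = (1.059 − 1.01) · 131.25

6.4312 % ABV


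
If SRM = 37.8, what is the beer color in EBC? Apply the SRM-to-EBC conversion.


EBC = SRM · 1.97
EBC = 37.8 · 1.97

74.4660 EBC


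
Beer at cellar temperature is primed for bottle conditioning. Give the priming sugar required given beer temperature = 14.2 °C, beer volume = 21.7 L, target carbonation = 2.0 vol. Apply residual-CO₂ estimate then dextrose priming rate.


residual = 14.695·(0.01821 + 0.09011·e^(−0.04·T));  sugar = (target − residual)·4.0·V
residual = 14.695·(0.01821 + 0.09011·e^(−0.04·14.2)) = 1.0179
sugar = (2.0 − 1.0179)·4.0·21.7

85.2424 g


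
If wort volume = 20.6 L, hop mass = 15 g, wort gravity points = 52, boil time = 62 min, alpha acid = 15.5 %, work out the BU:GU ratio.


U = 1.65·0.000125^(GP/1000)·(1−e^(−0.04t))/4.15;  IBU = (α/100)·m·U·1000/V;  BU:GU = IBU/GP
U = 1.65·0.000125^(52/1000)·(1−e^(−0.04·62))/4.15 = 0.2283
IBU = (15.5/100)·15·0.2283·1000/20.6 = 25.7661
BU:GU = 25.7661/52

0.4955


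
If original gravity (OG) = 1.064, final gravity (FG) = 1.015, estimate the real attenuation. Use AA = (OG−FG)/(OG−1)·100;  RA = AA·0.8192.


AA = (1.064 − 1.015)/(1.064 − 1)·100 = 76.5625
RA = 76.5625·0.8192

62.7200 %


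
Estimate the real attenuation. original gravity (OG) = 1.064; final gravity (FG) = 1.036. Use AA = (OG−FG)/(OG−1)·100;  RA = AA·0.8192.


AA = (1.064 − 1.036)/(1.064 − 1)·100 = 43.7500
RA = 43.7500·0.8192

35.8400 %


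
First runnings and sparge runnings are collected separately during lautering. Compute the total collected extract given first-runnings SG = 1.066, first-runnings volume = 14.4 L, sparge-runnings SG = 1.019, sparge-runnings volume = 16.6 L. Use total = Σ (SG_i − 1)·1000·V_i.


first = (1.066 − 1)·1000·14.4 = 950.4000
sparge = (1.019 − 1)·1000·16.6 = 315.4000
total = 950.4000 + 315.4000

1265.8000 gravity·L


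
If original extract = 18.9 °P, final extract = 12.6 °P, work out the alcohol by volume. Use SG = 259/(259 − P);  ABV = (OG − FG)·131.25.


OG = 259/(259 − 18.9) = 1.0787
FG = 259/(259 − 12.6) = 1.0511
ABV = (1.0787 − 1.0511)·131.25

3.6200 % ABV


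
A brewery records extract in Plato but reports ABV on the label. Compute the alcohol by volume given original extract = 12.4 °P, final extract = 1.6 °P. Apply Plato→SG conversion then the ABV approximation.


SG = 259/(259 − P);  ABV = (OG − FG)·131.25
OG = 259/(259 − 12.4) = 1.0503
FG = 259/(259 − 1.6) = 1.0062
ABV = (1.0503 − 1.0062)·131.25

5.7839 % ABV


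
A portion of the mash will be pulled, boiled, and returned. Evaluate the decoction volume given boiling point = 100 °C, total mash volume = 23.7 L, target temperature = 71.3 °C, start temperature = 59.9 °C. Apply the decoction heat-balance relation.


V_dec = V_total·(T_target − T_start)/(T_boil − T_start)
V_dec = 23.7·(71.3 − 59.9)/(100 − 59.9)

6.7377 L


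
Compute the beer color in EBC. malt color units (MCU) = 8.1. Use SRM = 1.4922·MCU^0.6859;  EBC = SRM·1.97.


SRM = 1.4922·8.1^0.6859 = 6.2655
EBC = 6.2655·1.97

12.3431 EBC


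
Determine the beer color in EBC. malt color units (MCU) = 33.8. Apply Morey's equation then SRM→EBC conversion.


SRM = 1.4922·MCU^0.6859;  EBC = SRM·1.97
SRM = 1.4922·33.8^0.6859 = 16.6921
EBC = 16.6921·1.97

32.8834 EBC


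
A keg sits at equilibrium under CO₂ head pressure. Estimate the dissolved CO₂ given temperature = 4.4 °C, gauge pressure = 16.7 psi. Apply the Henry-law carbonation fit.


vols = (P + 14.695)·(0.01821 + 0.09011·e^(−0.04·T))
vols = (16.7 + 14.695)·(0.01821 + 0.09011·e^(−0.04·4.4))

2.9442 volumes


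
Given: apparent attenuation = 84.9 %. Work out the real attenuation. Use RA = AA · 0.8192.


RA = 84.9 · 0.8192

69.5501 %


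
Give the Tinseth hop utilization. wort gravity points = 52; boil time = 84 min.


U = 1.65·0.000125^(GP/1000) · (1 − e^(−0.04·t))/4.15
bigness = 1.65·0.000125^(52/1000) = 1.0340
boil_factor = (1 − e^(−0.04·84))/4.15 = 0.2326
U = 1.0340 · 0.2326

0.2405


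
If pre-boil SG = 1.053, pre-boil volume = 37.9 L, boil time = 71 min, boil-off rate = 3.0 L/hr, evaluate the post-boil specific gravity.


V_post = V_pre − rate·(t/60);  SG_post = 1 + (SG_pre−1)·V_pre/V_post
V_post = 37.9 − 3.0·(71/60) = 34.3500
SG_post = 1 + (1.053 − 1)·37.9/34.3500

1.0585


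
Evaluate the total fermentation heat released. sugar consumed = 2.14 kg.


Q = m_sugar · 590 kJ/kg
Q = 2.14 · 590

1262.6000 kJ


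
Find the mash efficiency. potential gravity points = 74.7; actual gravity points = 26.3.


efficiency = actual / potential × 100
efficiency = 26.3 / 74.7 × 100

35.2075 %


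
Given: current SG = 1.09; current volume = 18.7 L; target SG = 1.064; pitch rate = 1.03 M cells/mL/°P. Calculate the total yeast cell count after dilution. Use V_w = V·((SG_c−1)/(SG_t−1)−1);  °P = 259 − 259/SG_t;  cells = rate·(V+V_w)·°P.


V_w = 18.7·((1.09−1)/(1.064−1)−1) = 7.5969
V_final = 18.7 + 7.5969 = 26.2969
°P = 259 − 259/1.064 = 15.5789
cells = 1.03·26.2969·15.5789

421.9680 billion cells


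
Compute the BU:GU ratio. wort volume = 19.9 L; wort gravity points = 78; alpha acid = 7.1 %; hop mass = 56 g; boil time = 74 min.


U = 1.65·0.000125^(GP/1000)·(1−e^(−0.04t))/4.15;  IBU = (α/100)·m·U·1000/V;  BU:GU = IBU/GP
U = 1.65·0.000125^(78/1000)·(1−e^(−0.04·74))/4.15 = 0.1870
IBU = (7.1/100)·56·0.1870·1000/19.9 = 37.3662
BU:GU = 37.3662/78

0.4791


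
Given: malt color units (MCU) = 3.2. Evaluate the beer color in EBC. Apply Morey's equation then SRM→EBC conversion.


SRM = 1.4922·MCU^0.6859;  EBC = SRM·1.97
SRM = 1.4922·3.2^0.6859 = 3.3137
EBC = 3.3137·1.97

6.5279 EBC


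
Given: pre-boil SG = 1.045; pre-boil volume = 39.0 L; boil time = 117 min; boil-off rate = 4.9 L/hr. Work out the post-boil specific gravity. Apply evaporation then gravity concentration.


V_post = V_pre − rate·(t/60);  SG_post = 1 + (SG_pre−1)·V_pre/V_post
V_post = 39.0 − 4.9·(117/60) = 29.4450
SG_post = 1 + (1.045 − 1)·39.0/29.4450

1.0596


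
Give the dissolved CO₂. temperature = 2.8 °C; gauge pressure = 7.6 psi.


vols = (P + 14.695)·(0.01821 + 0.09011·e^(−0.04·T))
vols = (7.6 + 14.695)·(0.01821 + 0.09011·e^(−0.04·2.8))

2.2021 volumes


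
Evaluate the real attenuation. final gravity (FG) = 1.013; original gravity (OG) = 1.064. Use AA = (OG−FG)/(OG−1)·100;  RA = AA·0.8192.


AA = (1.064 − 1.013)/(1.064 − 1)·100 = 79.6875
RA = 79.6875·0.8192

65.2800 %


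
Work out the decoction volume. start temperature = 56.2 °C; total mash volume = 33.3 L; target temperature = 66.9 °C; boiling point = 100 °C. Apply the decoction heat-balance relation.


V_dec = V_total·(T_target − T_start)/(T_boil − T_start)
V_dec = 33.3·(66.9 − 56.2)/(100 − 56.2)

8.1349 L


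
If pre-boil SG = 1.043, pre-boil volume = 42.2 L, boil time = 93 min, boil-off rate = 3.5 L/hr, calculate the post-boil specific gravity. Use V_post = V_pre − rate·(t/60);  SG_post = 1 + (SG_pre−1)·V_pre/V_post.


V_post = 42.2 − 3.5·(93/60) = 36.7750
SG_post = 1 + (1.043 − 1)·42.2/36.7750

1.0493


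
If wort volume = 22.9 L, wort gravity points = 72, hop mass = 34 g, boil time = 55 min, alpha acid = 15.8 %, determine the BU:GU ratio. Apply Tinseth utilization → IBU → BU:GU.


U = 1.65·0.000125^(GP/1000)·(1−e^(−0.04t))/4.15;  IBU = (α/100)·m·U·1000/V;  BU:GU = IBU/GP
U = 1.65·0.000125^(72/1000)·(1−e^(−0.04·55))/4.15 = 0.1851
IBU = (15.8/100)·34·0.1851·1000/22.9 = 43.4222
BU:GU = 43.4222/72

0.6031


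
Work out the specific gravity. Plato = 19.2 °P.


SG = 259/(259 − P)
SG = 259/(259 − 19.2)

1.0801


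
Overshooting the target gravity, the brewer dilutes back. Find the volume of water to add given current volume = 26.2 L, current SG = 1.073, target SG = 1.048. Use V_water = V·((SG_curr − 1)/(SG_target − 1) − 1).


V_water = 26.2·((1.073 − 1)/(1.048 − 1) − 1)

13.6458 L


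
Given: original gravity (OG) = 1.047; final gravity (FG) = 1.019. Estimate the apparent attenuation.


AA = (OG − FG)/(OG − 1) · 100
AA = (1.047 − 1.019)/(1.047 − 1) · 100

59.5745 %


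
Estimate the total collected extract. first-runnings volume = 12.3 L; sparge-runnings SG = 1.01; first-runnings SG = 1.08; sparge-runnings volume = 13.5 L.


total = Σ (SG_i − 1)·1000·V_i
first = (1.08 − 1)·1000·12.3 = 984.0000
sparge = (1.01 − 1)·1000·13.5 = 135.0000
total = 984.0000 + 135.0000

1119.0000 gravity·L


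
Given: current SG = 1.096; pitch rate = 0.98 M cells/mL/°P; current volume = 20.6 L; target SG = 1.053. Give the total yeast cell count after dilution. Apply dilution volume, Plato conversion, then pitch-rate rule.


V_w = V·((SG_c−1)/(SG_t−1)−1);  °P = 259 − 259/SG_t;  cells = rate·(V+V_w)·°P
V_w = 20.6·((1.096−1)/(1.053−1)−1) = 16.7132
V_final = 20.6 + 16.7132 = 37.3132
°P = 259 − 259/1.053 = 13.0361
cells = 0.98·37.3132·13.0361

476.6899 billion cells


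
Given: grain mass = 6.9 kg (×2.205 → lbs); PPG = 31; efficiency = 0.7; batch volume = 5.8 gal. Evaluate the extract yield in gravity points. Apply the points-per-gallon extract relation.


points = lbs × PPG × eff / vol
lbs = 6.9 × 2.205 = 15.2145
points = 15.2145 × 31 × 0.7 / 5.8

56.9232 points


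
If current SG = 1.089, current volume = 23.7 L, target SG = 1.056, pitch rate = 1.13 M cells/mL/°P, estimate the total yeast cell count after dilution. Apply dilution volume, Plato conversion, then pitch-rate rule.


V_w = V·((SG_c−1)/(SG_t−1)−1);  °P = 259 − 259/SG_t;  cells = rate·(V+V_w)·°P
V_w = 23.7·((1.089−1)/(1.056−1)−1) = 13.9661
V_final = 23.7 + 13.9661 = 37.6661
°P = 259 − 259/1.056 = 13.7348
cells = 1.13·37.6661·13.7348

584.5917 billion cells


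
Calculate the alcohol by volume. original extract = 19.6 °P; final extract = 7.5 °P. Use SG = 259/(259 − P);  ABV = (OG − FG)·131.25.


OG = 259/(259 − 19.6) = 1.0819
FG = 259/(259 − 7.5) = 1.0298
ABV = (1.0819 − 1.0298)·131.25

6.8316 % ABV


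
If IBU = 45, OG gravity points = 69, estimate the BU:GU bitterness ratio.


BU:GU = IBU / OG_points
BU:GU = 45 / 69

0.6522


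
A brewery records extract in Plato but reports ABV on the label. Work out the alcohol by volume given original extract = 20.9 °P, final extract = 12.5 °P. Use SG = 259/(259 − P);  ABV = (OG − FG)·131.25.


OG = 259/(259 − 20.9) = 1.0878
FG = 259/(259 − 12.5) = 1.0507
ABV = (1.0878 − 1.0507)·131.25

4.8652 % ABV


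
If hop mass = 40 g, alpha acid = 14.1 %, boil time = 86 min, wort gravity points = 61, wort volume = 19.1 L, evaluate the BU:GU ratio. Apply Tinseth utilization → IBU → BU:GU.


U = 1.65·0.000125^(GP/1000)·(1−e^(−0.04t))/4.15;  IBU = (α/100)·m·U·1000/V;  BU:GU = IBU/GP
U = 1.65·0.000125^(61/1000)·(1−e^(−0.04·86))/4.15 = 0.2224
IBU = (14.1/100)·40·0.2224·1000/19.1 = 65.6810
BU:GU = 65.6810/61

1.0767


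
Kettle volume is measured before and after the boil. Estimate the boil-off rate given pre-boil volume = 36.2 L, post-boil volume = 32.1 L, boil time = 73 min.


rate = (V_pre − V_post) / (t_min/60)
rate = (36.2 − 32.1) / (73/60)

3.3699 L/hr


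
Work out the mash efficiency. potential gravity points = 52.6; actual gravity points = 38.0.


efficiency = actual / potential × 100
efficiency = 38.0 / 52.6 × 100

72.2433 %


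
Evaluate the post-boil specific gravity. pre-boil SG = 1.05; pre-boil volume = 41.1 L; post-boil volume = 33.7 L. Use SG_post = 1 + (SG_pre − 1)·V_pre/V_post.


pts_pre = (1.05 − 1)·1000 = 50.0000
pts_post = 50.0000·41.1/33.7 = 60.9792
SG_post = 1 + 60.9792/1000

1.0610


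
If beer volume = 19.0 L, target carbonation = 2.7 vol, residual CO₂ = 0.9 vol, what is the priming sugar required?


sugar = (target − residual)·4.0·V
sugar = (2.7 − 0.9)·4.0·19.0

136.8000 g


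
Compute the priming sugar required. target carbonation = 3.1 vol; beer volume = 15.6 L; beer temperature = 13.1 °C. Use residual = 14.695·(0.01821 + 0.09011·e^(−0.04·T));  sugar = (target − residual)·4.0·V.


residual = 14.695·(0.01821 + 0.09011·e^(−0.04·13.1)) = 1.0517
sugar = (3.1 − 1.0517)·4.0·15.6

127.8141 g


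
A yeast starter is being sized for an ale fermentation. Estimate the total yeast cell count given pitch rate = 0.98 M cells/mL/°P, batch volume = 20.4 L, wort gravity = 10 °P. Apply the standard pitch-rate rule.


cells (billions) = rate · V_L · °P
cells = 0.98 · 20.4 · 10

199.9200 billion cells


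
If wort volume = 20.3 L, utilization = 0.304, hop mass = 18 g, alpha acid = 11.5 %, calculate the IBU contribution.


IBU = (α/100)·mass·U·1000 / V
IBU = (11.5/100)·18·0.304·1000 / 20.3

30.9990 IBU


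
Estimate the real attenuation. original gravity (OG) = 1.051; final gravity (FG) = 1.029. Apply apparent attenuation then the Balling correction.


AA = (OG−FG)/(OG−1)·100;  RA = AA·0.8192
AA = (1.051 − 1.029)/(1.051 − 1)·100 = 43.1373
RA = 43.1373·0.8192

35.3380 %


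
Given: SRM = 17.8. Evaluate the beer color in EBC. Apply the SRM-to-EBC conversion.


EBC = SRM · 1.97
EBC = 17.8 · 1.97

35.0660 EBC


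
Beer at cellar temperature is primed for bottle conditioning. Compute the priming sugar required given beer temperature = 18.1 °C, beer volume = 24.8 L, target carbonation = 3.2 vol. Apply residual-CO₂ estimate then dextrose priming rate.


residual = 14.695·(0.01821 + 0.09011·e^(−0.04·T));  sugar = (target − residual)·4.0·V
residual = 14.695·(0.01821 + 0.09011·e^(−0.04·18.1)) = 0.9096
sugar = (3.2 − 0.9096)·4.0·24.8

227.2113 g


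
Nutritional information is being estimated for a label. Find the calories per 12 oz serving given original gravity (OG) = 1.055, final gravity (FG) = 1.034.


ABW = (OG−FG)·131.25·0.79/FG;  °P = 259 − 259/SG (for OG→OE and FG→AE);  RE = 0.1808·OE + 0.8192·AE;  Cal = (6.9·ABW + 4·(RE−0.1))·FG·3.55
ABW = (1.055 − 1.034)·131.25·0.79/1.034 = 2.1058
OE = 259 − 259/1.055 = 13.5024 °P
AE = 259 − 259/1.034 = 8.5164 °P
RE = 0.1808·13.5024 + 0.8192·8.5164 = 9.4179 °P
Cal = (6.9·2.1058 + 4·(9.4179−0.1))·1.034·3.55

190.1491 kcal


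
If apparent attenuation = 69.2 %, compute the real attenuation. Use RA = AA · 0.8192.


RA = 69.2 · 0.8192

56.6886 %


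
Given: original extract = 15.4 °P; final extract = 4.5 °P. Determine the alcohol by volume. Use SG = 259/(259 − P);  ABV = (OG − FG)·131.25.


OG = 259/(259 − 15.4) = 1.0632
FG = 259/(259 − 4.5) = 1.0177
ABV = (1.0632 − 1.0177)·131.25

5.9767 % ABV


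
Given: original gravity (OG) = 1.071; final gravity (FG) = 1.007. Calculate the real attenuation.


AA = (OG−FG)/(OG−1)·100;  RA = AA·0.8192
AA = (1.071 − 1.007)/(1.071 − 1)·100 = 90.1408
RA = 90.1408·0.8192

73.8434 %


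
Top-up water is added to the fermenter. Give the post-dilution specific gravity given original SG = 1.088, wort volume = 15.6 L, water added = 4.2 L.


SG_new = 1 + (SG_old − 1)·V_old/(V_old + V_water)
pts = (1.088 − 1)·1000·15.6/(15.6 + 4.2) = 69.3333
SG_new = 1 + 69.3333/1000

1.0693


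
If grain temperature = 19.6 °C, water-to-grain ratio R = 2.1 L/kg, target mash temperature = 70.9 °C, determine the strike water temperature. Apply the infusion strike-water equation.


T_strike = (0.41/R)·(T_mash − T_grain) + T_mash
T_strike = (0.41/2.1)·(70.9 − 19.6) + 70.9

80.9157 °C


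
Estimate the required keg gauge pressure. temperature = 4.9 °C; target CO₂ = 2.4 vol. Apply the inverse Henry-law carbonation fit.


psi = vols/(0.01821 + 0.09011·e^(−0.04·T)) − 14.695
psi = 2.4/(0.01821 + 0.09011·e^(−0.04·4.9)) − 14.695

11.3124 psi


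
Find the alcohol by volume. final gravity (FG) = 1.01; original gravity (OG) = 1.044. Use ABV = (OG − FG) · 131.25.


ABV = (1.044 − 1.01) · 131.25

4.4625 % ABV


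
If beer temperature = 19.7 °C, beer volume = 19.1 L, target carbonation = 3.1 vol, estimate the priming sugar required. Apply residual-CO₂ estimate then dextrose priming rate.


residual = 14.695·(0.01821 + 0.09011·e^(−0.04·T));  sugar = (target − residual)·4.0·V
residual = 14.695·(0.01821 + 0.09011·e^(−0.04·19.7)) = 0.8698
sugar = (3.1 − 0.8698)·4.0·19.1

170.3899 g


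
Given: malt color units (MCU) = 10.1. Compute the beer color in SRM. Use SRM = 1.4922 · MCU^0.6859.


SRM = 1.4922 · 10.1^0.6859

7.2894 SRM


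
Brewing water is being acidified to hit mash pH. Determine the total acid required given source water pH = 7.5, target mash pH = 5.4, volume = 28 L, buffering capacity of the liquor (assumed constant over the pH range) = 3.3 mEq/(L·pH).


acid = buffering capacity · (pH_source − pH_target) · V
acid = 3.3 · (7.5 − 5.4) · 28

194.0400 mEq


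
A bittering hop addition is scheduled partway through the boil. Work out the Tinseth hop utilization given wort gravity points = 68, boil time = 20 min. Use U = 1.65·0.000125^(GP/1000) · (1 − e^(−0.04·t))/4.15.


bigness = 1.65·0.000125^(68/1000) = 0.8955
boil_factor = (1 − e^(−0.04·20))/4.15 = 0.1327
U = 0.8955 · 0.1327

0.1188


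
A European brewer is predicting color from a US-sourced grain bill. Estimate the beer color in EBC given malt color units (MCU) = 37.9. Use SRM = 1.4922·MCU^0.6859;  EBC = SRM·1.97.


SRM = 1.4922·37.9^0.6859 = 18.0558
EBC = 18.0558·1.97

35.5698 EBC


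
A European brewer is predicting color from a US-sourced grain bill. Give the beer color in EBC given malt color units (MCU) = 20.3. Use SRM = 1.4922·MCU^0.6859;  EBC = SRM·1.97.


SRM = 1.4922·20.3^0.6859 = 11.7663
EBC = 11.7663·1.97

23.1795 EBC


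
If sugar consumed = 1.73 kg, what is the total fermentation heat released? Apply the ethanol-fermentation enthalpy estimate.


Q = m_sugar · 590 kJ/kg
Q = 1.73 · 590

1020.7000 kJ


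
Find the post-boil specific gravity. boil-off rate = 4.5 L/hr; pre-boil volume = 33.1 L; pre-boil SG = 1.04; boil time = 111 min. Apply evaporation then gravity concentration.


V_post = V_pre − rate·(t/60);  SG_post = 1 + (SG_pre−1)·V_pre/V_post
V_post = 33.1 − 4.5·(111/60) = 24.7750
SG_post = 1 + (1.04 − 1)·33.1/24.7750

1.0534


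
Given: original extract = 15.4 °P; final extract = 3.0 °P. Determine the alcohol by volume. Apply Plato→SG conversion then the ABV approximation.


SG = 259/(259 − P);  ABV = (OG − FG)·131.25
OG = 259/(259 − 15.4) = 1.0632
FG = 259/(259 − 3.0) = 1.0117
ABV = (1.0632 − 1.0117)·131.25

6.7593 % ABV


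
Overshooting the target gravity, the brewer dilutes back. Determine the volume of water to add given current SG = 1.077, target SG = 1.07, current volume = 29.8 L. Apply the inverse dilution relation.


V_water = V·((SG_curr − 1)/(SG_target − 1) − 1)
V_water = 29.8·((1.077 − 1)/(1.07 − 1) − 1)

2.9800 L


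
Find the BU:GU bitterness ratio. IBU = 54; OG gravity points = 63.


BU:GU = IBU / OG_points
BU:GU = 54 / 63

0.8571


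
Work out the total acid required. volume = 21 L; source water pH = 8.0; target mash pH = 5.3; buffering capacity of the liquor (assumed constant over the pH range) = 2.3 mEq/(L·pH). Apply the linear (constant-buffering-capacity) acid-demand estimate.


acid = buffering capacity · (pH_source − pH_target) · V
acid = 2.3 · (8.0 − 5.3) · 21

130.4100 mEq


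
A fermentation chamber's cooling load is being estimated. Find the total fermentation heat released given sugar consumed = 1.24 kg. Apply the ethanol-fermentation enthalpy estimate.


Q = m_sugar · 590 kJ/kg
Q = 1.24 · 590

731.6000 kJ


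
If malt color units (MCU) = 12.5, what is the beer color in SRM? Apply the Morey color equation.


SRM = 1.4922 · MCU^0.6859
SRM = 1.4922 · 12.5^0.6859

8.4372 SRM


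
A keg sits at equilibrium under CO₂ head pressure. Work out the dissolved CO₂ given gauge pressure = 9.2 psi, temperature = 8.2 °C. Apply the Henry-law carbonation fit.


vols = (P + 14.695)·(0.01821 + 0.09011·e^(−0.04·T))
vols = (9.2 + 14.695)·(0.01821 + 0.09011·e^(−0.04·8.2))

1.9862 volumes


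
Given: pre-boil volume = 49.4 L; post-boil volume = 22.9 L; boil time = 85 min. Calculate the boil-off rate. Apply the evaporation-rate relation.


rate = (V_pre − V_post) / (t_min/60)
rate = (49.4 − 22.9) / (85/60)

18.7059 L/hr


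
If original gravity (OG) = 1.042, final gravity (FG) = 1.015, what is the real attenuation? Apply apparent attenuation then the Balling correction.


AA = (OG−FG)/(OG−1)·100;  RA = AA·0.8192
AA = (1.042 − 1.015)/(1.042 − 1)·100 = 64.2857
RA = 64.2857·0.8192

52.6629 %


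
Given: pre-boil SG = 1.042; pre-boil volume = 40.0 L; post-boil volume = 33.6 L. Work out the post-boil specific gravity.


SG_post = 1 + (SG_pre − 1)·V_pre/V_post
pts_pre = (1.042 − 1)·1000 = 42.0000
pts_post = 42.0000·40.0/33.6 = 50.0000
SG_post = 1 + 50.0000/1000

1.0500


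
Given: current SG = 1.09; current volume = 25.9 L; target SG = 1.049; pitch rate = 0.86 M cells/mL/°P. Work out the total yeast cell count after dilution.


V_w = V·((SG_c−1)/(SG_t−1)−1);  °P = 259 − 259/SG_t;  cells = rate·(V+V_w)·°P
V_w = 25.9·((1.09−1)/(1.049−1)−1) = 21.6714
V_final = 25.9 + 21.6714 = 47.5714
°P = 259 − 259/1.049 = 12.0982
cells = 0.86·47.5714·12.0982

494.9542 billion cells


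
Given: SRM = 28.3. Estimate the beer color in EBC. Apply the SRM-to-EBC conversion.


EBC = SRM · 1.97
EBC = 28.3 · 1.97

55.7510 EBC


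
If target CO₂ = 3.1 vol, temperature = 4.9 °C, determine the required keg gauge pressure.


psi = vols/(0.01821 + 0.09011·e^(−0.04·T)) − 14.695
psi = 3.1/(0.01821 + 0.09011·e^(−0.04·4.9)) − 14.695

18.8979 psi


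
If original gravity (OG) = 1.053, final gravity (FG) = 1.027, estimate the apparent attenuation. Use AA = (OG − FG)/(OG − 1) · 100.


AA = (1.053 − 1.027)/(1.053 − 1) · 100

49.0566 %


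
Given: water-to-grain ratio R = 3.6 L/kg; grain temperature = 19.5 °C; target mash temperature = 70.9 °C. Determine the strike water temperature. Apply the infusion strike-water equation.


T_strike = (0.41/R)·(T_mash − T_grain) + T_mash
T_strike = (0.41/3.6)·(70.9 − 19.5) + 70.9

76.7539 °C


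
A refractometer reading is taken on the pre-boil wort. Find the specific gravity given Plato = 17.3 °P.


SG = 259/(259 − P)
SG = 259/(259 − 17.3)

1.0716


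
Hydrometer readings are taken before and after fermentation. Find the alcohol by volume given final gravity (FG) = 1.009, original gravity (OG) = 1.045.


ABV = (OG − FG) · 131.25
ABV = (1.045 − 1.009) · 131.25

4.7250 % ABV


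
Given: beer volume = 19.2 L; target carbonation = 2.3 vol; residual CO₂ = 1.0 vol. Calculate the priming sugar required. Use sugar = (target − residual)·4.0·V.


sugar = (2.3 − 1.0)·4.0·19.2

99.8400 g


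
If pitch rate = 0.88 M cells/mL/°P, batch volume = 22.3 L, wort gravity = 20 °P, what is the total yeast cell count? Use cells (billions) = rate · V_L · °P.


cells = 0.88 · 22.3 · 20

392.4800 billion cells


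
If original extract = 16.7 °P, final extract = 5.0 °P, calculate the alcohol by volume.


SG = 259/(259 − P);  ABV = (OG − FG)·131.25
OG = 259/(259 − 16.7) = 1.0689
FG = 259/(259 − 5.0) = 1.0197
ABV = (1.0689 − 1.0197)·131.25

6.4625 % ABV


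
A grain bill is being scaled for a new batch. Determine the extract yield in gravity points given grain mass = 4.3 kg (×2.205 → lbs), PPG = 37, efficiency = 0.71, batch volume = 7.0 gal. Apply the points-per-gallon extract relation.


points = lbs × PPG × eff / vol
lbs = 4.3 × 2.205 = 9.4815
points = 9.4815 × 37 × 0.71 / 7.0

35.5827 points


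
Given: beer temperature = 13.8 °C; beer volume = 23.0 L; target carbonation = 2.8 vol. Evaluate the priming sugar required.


residual = 14.695·(0.01821 + 0.09011·e^(−0.04·T));  sugar = (target − residual)·4.0·V
residual = 14.695·(0.01821 + 0.09011·e^(−0.04·13.8)) = 1.0300
sugar = (2.8 − 1.0300)·4.0·23.0

162.8357 g


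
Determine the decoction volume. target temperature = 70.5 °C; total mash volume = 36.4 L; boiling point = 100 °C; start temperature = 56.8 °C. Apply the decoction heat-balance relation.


V_dec = V_total·(T_target − T_start)/(T_boil − T_start)
V_dec = 36.4·(70.5 − 56.8)/(100 − 56.8)

11.5435 L


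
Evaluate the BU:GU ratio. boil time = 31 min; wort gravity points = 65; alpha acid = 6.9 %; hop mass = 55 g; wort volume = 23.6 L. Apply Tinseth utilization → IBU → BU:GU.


U = 1.65·0.000125^(GP/1000)·(1−e^(−0.04t))/4.15;  IBU = (α/100)·m·U·1000/V;  BU:GU = IBU/GP
U = 1.65·0.000125^(65/1000)·(1−e^(−0.04·31))/4.15 = 0.1575
IBU = (6.9/100)·55·0.1575·1000/23.6 = 25.3320
BU:GU = 25.3320/65

0.3897


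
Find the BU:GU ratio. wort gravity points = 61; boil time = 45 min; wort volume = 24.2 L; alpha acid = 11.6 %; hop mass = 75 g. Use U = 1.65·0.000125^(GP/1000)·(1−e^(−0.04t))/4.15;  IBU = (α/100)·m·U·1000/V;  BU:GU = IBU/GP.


U = 1.65·0.000125^(61/1000)·(1−e^(−0.04·45))/4.15 = 0.1918
IBU = (11.6/100)·75·0.1918·1000/24.2 = 68.9576
BU:GU = 68.9576/61

1.1305


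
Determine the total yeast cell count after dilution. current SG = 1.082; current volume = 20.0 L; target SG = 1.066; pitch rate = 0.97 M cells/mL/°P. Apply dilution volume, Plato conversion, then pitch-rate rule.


V_w = V·((SG_c−1)/(SG_t−1)−1);  °P = 259 − 259/SG_t;  cells = rate·(V+V_w)·°P
V_w = 20.0·((1.082−1)/(1.066−1)−1) = 4.8485
V_final = 20.0 + 4.8485 = 24.8485
°P = 259 − 259/1.066 = 16.0356
cells = 0.97·24.8485·16.0356

386.5077 billion cells
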